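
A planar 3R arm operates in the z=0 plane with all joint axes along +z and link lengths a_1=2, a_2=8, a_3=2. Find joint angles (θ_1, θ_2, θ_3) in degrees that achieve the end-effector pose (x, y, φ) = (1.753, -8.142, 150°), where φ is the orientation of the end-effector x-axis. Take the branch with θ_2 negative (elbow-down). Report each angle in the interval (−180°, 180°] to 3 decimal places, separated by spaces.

-45.025 -29.968 -135.007

wrist centre = target − a_3·(cos φ, sin φ) = (3.4851, -9.1420)
cos θ_2 = (95.7217−2²−8²)/(2·2·8) = 0.8663; θ_2 = -29.9680° (elbow-down)
β = atan2(-9.1420,3.4851) = -69.1325°; ψ = atan2(-3.9961,8.9304) = -24.1072°
θ_1 = β − ψ = -45.0253°
θ_3 = φ − θ_1 − θ_2 = -135.0067° (wrapped to (-180°,180°])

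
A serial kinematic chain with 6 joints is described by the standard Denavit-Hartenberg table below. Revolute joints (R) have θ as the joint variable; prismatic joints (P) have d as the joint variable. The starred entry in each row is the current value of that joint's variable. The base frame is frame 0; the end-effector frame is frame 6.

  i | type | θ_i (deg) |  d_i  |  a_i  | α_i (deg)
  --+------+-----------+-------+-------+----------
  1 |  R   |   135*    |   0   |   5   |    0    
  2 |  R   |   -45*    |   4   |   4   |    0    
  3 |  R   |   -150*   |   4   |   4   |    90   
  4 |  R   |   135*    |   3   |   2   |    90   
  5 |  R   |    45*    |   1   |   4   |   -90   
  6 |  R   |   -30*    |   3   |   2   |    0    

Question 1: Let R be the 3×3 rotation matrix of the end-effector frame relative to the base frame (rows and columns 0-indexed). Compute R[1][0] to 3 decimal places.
-0.237

End-effector x-axis (col 0 of R) = (-0.5701,-0.2374,0.7866)
R[1][0] = -0.2374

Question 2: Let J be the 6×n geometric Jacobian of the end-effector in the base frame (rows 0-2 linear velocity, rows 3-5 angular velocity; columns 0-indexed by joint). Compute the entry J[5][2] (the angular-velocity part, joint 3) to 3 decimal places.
1.000

axis z_2 = (0.0000,0.0000,1.0000); lever o_n−o_2 = (-6.6284,-6.8683,8.1945)
cross product → J_v[:, 2] = (6.8683,-6.6284,0.0000)
J_ω[:, 2] = z_2
entry J[5][2] = 1.0000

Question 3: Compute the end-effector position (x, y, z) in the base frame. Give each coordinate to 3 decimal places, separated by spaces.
-10.164 0.667 12.194

after link 1: o_1 = (-3.5355, 3.5355, 0.0000)
after link 2: o_2 = (-3.5355, 7.5355, 4.0000)
after link 3: o_3 = (-1.5355, 4.0714, 8.0000)
after link 4: o_4 = (-4.8407, 3.7962, 9.4142)
after link 5: o_5 = (-7.9367, 3.5016, 12.1213)
after link 6: o_6 = (-10.1639, 0.6672, 12.1945)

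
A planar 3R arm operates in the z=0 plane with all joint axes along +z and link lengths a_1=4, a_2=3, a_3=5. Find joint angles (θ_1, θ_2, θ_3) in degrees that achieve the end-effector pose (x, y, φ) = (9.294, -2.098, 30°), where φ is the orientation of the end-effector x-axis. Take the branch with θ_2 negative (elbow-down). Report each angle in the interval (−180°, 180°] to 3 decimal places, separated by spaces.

-29.995 -30.014 90.009

wrist centre = target − a_3·(cos φ, sin φ) = (4.9639, -4.5980)
cos θ_2 = (45.7816−4²−3²)/(2·4·3) = 0.8659; θ_2 = -30.0142° (elbow-down)
β = atan2(-4.5980,4.9639) = -42.8087°; ψ = atan2(-1.5006,6.5977) = -12.8139°
θ_1 = β − ψ = -29.9948°
θ_3 = φ − θ_1 − θ_2 = 90.0090° (wrapped to (-180°,180°])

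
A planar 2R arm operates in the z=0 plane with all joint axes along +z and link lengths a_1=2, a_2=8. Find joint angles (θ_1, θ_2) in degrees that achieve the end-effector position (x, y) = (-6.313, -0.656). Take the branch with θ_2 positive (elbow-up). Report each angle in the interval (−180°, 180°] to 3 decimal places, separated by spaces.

cos θ_2 = (40.2843−2²−8²)/(2·2·8) = -0.8661; θ_2 = 150.0103° (elbow-up)
β = atan2(-0.6560,-6.3130) = -174.0675°; ψ = atan2(3.9988,-4.9289) = 140.9482°
θ_1 = β − ψ = -315.0157°

44.984 150.010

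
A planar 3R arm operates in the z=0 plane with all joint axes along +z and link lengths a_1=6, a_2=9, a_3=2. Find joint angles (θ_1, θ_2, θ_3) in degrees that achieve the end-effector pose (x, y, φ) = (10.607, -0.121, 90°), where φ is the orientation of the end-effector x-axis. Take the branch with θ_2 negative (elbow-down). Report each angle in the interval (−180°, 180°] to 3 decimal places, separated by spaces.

wrist centre = target − a_3·(cos φ, sin φ) = (10.6070, -2.1210)
cos θ_2 = (117.0071−6²−9²)/(2·6·9) = 0.0001; θ_2 = -89.9962° (elbow-down)
β = atan2(-2.1210,10.6070) = -11.3079°; ψ = atan2(-9.0000,6.0006) = -56.3073°
θ_1 = β − ψ = 44.9995°
θ_3 = φ − θ_1 − θ_2 = 134.9968° (wrapped to (-180°,180°])

44.999 -89.996 134.997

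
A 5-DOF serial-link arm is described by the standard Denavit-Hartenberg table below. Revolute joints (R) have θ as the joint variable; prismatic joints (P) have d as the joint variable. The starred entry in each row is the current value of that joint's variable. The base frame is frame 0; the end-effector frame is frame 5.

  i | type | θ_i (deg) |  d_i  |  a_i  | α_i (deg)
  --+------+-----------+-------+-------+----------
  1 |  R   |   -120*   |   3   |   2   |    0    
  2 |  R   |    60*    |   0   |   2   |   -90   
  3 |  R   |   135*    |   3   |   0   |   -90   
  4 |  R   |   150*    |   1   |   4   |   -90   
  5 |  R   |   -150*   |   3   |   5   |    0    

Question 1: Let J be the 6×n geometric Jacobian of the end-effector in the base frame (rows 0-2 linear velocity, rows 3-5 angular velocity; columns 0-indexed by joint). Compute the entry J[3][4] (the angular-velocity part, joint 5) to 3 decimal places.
axis z_4 = (0.9268,0.1268,0.3536); lever o_n−o_4 = (2.4456,5.2903,0.1768)
cross product → J_v[:, 4] = (-1.8480,0.7008,4.5928)
J_ω[:, 4] = z_4
entry J[3][4] = 0.9268

0.927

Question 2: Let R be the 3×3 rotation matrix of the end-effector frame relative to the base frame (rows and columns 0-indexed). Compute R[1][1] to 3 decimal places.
End-effector y-axis (col 1 of R) = (-0.3696,0.1402,0.9186)
R[1][1] = 0.1402

0.140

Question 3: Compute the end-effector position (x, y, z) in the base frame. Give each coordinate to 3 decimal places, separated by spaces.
after link 1: o_1 = (-1.0000, -1.7321, 3.0000)
after link 2: o_2 = (0.0000, -3.4641, 3.0000)
after link 3: o_3 = (2.5981, -1.9641, 3.0000)
after link 4: o_4 = (1.7372, -4.4730, 6.1566)
after link 5: o_5 = (4.1828, 0.8173, 6.3334)

4.183 0.817 6.333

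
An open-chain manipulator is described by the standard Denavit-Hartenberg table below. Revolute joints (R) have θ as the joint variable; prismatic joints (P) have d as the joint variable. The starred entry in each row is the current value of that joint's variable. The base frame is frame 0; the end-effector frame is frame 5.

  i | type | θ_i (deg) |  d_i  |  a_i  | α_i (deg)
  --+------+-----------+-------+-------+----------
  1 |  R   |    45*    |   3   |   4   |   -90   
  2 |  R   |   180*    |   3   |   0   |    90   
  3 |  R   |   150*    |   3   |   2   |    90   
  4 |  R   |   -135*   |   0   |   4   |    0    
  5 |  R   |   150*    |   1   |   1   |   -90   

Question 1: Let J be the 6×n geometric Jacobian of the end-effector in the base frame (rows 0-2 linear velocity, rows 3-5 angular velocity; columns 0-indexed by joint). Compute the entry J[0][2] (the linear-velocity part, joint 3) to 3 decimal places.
0.392

axis z_2 = (0.0000,0.0000,-1.0000); lever o_n−o_2 = (-0.9303,0.3916,-0.4304)
cross product → J_v[:, 2] = (0.3916,0.9303,0.0000)
J_ω[:, 2] = z_2
entry J[0][2] = 0.3916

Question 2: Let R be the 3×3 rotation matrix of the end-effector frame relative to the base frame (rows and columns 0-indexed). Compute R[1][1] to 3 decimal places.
End-effector y-axis (col 1 of R) = (0.9659,-0.2588,-0.0000)
R[1][1] = -0.2588

-0.259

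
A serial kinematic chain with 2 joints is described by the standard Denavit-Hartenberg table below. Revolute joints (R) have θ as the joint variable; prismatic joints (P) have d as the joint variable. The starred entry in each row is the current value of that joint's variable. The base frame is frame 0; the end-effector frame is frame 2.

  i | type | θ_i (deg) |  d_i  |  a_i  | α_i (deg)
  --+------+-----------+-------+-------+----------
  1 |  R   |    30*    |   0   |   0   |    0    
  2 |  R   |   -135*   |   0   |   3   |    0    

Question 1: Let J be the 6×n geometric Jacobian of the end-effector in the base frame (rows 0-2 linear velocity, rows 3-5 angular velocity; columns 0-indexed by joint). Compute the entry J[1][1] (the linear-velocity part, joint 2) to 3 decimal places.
-0.776

axis z_1 = (0.0000,0.0000,1.0000); lever o_n−o_1 = (-0.7765,-2.8978,0.0000)
cross product → J_v[:, 1] = (2.8978,-0.7765,0.0000)
J_ω[:, 1] = z_1
entry J[1][1] = -0.7765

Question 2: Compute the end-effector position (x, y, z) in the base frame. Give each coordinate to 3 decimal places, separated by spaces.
-0.776 -2.898 0.000

after link 1: o_1 = (0.0000, 0.0000, 0.0000)
after link 2: o_2 = (-0.7765, -2.8978, 0.0000)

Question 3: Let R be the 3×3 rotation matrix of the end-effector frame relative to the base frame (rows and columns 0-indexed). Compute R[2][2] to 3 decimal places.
1.000

End-effector z-axis (col 2 of R) = (0.0000,0.0000,1.0000)
R[2][2] = 1.0000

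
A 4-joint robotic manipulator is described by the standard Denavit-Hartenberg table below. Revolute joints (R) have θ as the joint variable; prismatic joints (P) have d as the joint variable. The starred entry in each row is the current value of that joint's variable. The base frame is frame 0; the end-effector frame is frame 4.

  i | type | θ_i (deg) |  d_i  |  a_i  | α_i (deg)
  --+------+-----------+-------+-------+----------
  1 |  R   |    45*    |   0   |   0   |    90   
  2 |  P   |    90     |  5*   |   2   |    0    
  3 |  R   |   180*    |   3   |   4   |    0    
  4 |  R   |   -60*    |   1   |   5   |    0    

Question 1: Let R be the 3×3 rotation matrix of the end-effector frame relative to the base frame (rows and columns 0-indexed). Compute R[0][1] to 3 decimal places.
End-effector y-axis (col 1 of R) = (0.3536,0.3536,-0.8660)
R[0][1] = 0.3536

0.354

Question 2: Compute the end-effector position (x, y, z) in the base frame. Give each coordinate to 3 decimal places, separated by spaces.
after link 1: o_1 = (0.0000, 0.0000, 0.0000)
after link 2: o_2 = (3.5355, -3.5355, 2.0000)
after link 3: o_3 = (5.6569, -5.6569, -2.0000)
after link 4: o_4 = (3.3021, -9.4258, -4.5000)

3.302 -9.426 -4.500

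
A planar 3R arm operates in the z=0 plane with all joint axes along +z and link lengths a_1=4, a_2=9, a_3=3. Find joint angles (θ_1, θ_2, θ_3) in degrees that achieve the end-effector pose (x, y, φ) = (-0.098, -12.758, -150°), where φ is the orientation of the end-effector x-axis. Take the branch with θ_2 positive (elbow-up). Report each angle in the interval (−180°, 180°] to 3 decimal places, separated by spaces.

wrist centre = target − a_3·(cos φ, sin φ) = (2.5001, -11.2580)
cos θ_2 = (132.9929−4²−9²)/(2·4·9) = 0.4999; θ_2 = 60.0065° (elbow-up)
β = atan2(-11.2580,2.5001) = -77.4794°; ψ = atan2(7.7947,8.4991) = 42.5247°
θ_1 = β − ψ = -120.0041°
θ_3 = φ − θ_1 − θ_2 = -90.0024° (wrapped to (-180°,180°])

-120.004 60.006 -90.002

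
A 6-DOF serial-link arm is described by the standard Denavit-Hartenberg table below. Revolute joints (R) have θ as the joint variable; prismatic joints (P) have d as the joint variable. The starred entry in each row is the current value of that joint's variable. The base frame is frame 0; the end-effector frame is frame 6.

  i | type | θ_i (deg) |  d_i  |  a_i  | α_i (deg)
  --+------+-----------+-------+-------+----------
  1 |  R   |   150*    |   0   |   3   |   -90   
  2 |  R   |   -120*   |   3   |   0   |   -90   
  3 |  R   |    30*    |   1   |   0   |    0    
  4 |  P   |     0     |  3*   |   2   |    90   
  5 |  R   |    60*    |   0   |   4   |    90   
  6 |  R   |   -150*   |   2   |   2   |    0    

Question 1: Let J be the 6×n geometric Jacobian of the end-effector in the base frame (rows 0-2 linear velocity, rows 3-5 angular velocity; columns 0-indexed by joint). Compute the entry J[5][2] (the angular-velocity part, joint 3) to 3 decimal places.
axis z_2 = (-0.7500,0.4330,0.5000); lever o_n−o_2 = (-0.4653,4.0780,5.6986)
cross product → J_v[:, 2] = (0.4285,4.0413,-2.8571)
J_ω[:, 2] = z_2
entry J[5][2] = 0.5000

0.500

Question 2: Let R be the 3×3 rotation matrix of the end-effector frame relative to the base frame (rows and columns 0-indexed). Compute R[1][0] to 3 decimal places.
0.019

End-effector x-axis (col 0 of R) = (0.4001,0.0190,-0.9163)
R[1][0] = 0.0190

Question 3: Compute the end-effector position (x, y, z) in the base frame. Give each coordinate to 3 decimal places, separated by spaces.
-4.563 2.980 5.699

after link 1: o_1 = (-2.5981, 1.5000, 0.0000)
after link 2: o_2 = (-4.0981, -1.0981, 0.0000)
after link 3: o_3 = (-4.8481, -0.6651, 0.5000)
after link 4: o_4 = (-5.8481, 1.0670, 3.5000)
after link 5: o_5 = (-7.1962, 3.0000, 6.7321)
after link 6: o_6 = (-4.5634, 2.9800, 5.6986)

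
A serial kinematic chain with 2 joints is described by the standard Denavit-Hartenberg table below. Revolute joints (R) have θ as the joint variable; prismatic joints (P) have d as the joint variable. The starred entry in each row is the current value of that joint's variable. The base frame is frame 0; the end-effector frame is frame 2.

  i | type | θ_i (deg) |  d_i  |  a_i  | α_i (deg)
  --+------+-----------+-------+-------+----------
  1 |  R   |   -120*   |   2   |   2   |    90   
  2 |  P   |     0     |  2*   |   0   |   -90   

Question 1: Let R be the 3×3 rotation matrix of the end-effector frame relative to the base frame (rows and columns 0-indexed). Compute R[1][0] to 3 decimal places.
-0.866

End-effector x-axis (col 0 of R) = (-0.5000,-0.8660,0.0000)
R[1][0] = -0.8660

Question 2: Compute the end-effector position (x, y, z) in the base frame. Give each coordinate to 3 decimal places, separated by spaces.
-2.732 -0.732 2.000

after link 1: o_1 = (-1.0000, -1.7321, 2.0000)
after link 2: o_2 = (-2.7321, -0.7321, 2.0000)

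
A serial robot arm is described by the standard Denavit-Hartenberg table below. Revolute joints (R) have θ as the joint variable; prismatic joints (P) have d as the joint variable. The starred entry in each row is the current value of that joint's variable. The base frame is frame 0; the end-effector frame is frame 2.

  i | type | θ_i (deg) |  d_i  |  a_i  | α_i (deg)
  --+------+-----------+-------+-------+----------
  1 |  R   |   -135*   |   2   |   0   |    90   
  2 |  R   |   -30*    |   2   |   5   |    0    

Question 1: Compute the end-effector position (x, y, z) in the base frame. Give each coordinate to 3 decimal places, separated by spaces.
-4.476 -1.648 -0.500

after link 1: o_1 = (0.0000, 0.0000, 2.0000)
after link 2: o_2 = (-4.4761, -1.6476, -0.5000)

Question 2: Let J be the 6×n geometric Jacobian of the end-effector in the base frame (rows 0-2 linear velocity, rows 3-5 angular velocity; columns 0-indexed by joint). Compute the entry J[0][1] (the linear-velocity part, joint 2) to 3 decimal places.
-1.768

axis z_1 = (-0.7071,0.7071,0.0000); lever o_n−o_1 = (-4.4761,-1.6476,-2.5000)
cross product → J_v[:, 1] = (-1.7678,-1.7678,4.3301)
J_ω[:, 1] = z_1
entry J[0][1] = -1.7678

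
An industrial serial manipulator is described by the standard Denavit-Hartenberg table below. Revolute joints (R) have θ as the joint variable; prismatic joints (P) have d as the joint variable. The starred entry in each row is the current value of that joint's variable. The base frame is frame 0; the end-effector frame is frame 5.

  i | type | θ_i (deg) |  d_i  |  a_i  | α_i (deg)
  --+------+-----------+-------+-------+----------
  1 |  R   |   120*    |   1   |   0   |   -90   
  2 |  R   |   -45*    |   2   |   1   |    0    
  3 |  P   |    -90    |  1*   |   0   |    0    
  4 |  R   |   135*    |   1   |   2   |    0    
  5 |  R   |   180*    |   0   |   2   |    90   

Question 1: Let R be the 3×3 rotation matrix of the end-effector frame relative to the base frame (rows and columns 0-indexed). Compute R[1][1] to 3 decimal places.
-0.500

End-effector y-axis (col 1 of R) = (-0.8660,-0.5000,0.0000)
R[1][1] = -0.5000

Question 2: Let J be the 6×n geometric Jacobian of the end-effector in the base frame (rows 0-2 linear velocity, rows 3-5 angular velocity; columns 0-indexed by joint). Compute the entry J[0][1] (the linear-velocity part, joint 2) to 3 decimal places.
axis z_1 = (-0.8660,-0.5000,0.0000); lever o_n−o_1 = (-3.8177,-1.3876,0.7071)
cross product → J_v[:, 1] = (-0.3536,0.6124,-0.7071)
J_ω[:, 1] = z_1
entry J[0][1] = -0.3536

-0.354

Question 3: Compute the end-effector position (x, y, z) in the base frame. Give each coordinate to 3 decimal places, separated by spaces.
after link 1: o_1 = (0.0000, 0.0000, 1.0000)
after link 2: o_2 = (-2.0856, -0.3876, 1.7071)
after link 3: o_3 = (-2.9516, -0.8876, 1.7071)
after link 4: o_4 = (-4.8177, 0.3444, 1.7071)
after link 5: o_5 = (-3.8177, -1.3876, 1.7071)

-3.818 -1.388 1.707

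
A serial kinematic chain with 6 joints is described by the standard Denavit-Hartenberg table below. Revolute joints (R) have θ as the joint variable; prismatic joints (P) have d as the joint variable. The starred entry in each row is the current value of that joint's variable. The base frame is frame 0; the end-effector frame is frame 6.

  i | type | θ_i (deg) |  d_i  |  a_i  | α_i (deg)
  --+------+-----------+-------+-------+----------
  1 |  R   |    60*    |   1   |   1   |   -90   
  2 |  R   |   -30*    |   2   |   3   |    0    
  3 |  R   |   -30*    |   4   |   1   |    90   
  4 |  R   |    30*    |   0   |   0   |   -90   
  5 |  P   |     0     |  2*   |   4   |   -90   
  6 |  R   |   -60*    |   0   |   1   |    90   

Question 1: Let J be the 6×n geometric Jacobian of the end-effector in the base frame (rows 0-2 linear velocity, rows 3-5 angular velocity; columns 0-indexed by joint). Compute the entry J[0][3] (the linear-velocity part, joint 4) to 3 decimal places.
axis z_3 = (-0.4330,-0.7500,0.5000); lever o_n−o_3 = (-3.4821,3.4330,2.1340)
cross product → J_v[:, 3] = (-3.3170,-0.8170,-4.0981)
J_ω[:, 3] = z_3
entry J[0][3] = -3.3170

-3.317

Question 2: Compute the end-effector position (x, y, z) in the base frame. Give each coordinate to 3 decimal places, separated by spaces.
after link 1: o_1 = (0.5000, 0.8660, 1.0000)
after link 2: o_2 = (0.0670, 4.1160, 2.5000)
after link 3: o_3 = (-3.1471, 6.5490, 3.3660)
after link 4: o_4 = (-3.1471, 6.5490, 3.3660)
after link 5: o_5 = (-5.7631, 9.4821, 5.5000)
after link 6: o_6 = (-6.6292, 9.9821, 5.5000)

-6.629 9.982 5.500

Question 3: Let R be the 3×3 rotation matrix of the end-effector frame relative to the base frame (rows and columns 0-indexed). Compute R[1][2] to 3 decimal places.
-0.433

End-effector z-axis (col 2 of R) = (-0.2500,-0.4330,-0.8660)
R[1][2] = -0.4330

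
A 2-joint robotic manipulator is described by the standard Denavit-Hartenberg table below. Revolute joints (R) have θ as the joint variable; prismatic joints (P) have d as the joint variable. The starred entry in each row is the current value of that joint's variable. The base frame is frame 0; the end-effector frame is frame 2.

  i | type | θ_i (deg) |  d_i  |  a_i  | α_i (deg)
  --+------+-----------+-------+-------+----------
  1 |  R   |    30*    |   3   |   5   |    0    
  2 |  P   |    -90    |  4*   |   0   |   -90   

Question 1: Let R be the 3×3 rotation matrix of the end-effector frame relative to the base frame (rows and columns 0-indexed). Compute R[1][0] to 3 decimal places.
-0.866

End-effector x-axis (col 0 of R) = (0.5000,-0.8660,0.0000)
R[1][0] = -0.8660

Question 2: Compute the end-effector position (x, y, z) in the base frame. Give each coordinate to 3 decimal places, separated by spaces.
after link 1: o_1 = (4.3301, 2.5000, 3.0000)
after link 2: o_2 = (4.3301, 2.5000, 7.0000)

4.330 2.500 7.000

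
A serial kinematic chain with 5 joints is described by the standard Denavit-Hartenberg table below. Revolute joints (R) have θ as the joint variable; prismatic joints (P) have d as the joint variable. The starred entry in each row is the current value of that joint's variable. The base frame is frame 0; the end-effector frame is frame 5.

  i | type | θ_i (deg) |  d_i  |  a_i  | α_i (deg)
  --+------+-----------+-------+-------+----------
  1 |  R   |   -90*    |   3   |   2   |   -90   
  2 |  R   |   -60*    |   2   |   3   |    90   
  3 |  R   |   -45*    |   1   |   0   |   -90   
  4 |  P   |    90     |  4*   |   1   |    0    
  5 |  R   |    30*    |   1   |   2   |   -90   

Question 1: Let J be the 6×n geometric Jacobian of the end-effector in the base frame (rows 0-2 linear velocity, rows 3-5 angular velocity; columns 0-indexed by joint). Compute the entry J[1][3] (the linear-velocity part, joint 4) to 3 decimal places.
-0.354

prismatic axis z_3 = (0.7071,-0.3536,0.6124)
J_v[:, 3] = z_3; J_ω[:, 3] = (0,0,0)
entry J[1][3] = -0.3536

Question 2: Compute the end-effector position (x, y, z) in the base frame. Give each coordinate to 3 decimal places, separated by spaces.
after link 1: o_1 = (0.0000, -2.0000, 3.0000)
after link 2: o_2 = (2.0000, -3.5000, 5.5981)
after link 3: o_3 = (2.0000, -2.6340, 6.0981)
after link 4: o_4 = (4.8284, -4.9142, 8.0476)
after link 5: o_5 = (6.2426, -6.4142, 7.1815)

6.243 -6.414 7.182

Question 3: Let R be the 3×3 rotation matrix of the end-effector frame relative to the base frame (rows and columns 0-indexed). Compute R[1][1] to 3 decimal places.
0.354

End-effector y-axis (col 1 of R) = (-0.7071,0.3536,-0.6124)
R[1][1] = 0.3536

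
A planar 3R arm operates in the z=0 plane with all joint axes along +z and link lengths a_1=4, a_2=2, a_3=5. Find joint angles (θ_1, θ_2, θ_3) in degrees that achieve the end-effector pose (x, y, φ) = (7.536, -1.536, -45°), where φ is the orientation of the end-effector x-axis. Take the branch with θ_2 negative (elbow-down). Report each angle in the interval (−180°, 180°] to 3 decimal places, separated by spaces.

wrist centre = target − a_3·(cos φ, sin φ) = (4.0005, 1.9995)
cos θ_2 = (20.0019−4²−2²)/(2·4·2) = 0.0001; θ_2 = -89.9933° (elbow-down)
β = atan2(1.9995,4.0005) = 26.5570°; ψ = atan2(-2.0000,4.0002) = -26.5637°
θ_1 = β − ψ = 53.1208°
θ_3 = φ − θ_1 − θ_2 = -8.1274° (wrapped to (-180°,180°])

53.121 -89.993 -8.127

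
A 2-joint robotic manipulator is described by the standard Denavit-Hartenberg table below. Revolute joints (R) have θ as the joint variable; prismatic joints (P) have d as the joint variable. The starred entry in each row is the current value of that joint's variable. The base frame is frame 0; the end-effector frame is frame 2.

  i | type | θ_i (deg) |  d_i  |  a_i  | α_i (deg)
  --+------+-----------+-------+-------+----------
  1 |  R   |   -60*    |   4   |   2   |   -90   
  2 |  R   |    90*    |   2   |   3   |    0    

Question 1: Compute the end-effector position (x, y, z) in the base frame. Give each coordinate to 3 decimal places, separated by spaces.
2.732 -0.732 1.000

after link 1: o_1 = (1.0000, -1.7321, 4.0000)
after link 2: o_2 = (2.7321, -0.7321, 1.0000)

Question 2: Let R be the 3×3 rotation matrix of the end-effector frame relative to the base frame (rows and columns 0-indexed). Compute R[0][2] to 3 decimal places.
End-effector z-axis (col 2 of R) = (0.8660,0.5000,0.0000)
R[0][2] = 0.8660

0.866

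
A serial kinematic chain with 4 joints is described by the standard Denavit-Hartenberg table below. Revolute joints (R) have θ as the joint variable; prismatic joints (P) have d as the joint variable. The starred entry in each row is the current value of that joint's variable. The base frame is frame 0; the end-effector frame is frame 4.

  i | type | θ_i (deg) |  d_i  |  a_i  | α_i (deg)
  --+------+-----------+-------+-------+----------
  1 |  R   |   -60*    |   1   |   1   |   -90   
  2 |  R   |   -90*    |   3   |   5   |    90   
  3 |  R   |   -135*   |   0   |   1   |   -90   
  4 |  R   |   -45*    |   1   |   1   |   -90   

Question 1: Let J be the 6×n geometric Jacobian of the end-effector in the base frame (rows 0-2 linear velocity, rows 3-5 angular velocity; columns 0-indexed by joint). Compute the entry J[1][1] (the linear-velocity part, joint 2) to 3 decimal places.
-3.897

axis z_1 = (0.8660,0.5000,0.0000); lever o_n−o_1 = (0.5868,1.1553,4.5000)
cross product → J_v[:, 1] = (2.2500,-3.8971,0.7071)
J_ω[:, 1] = z_1
entry J[1][1] = -3.8971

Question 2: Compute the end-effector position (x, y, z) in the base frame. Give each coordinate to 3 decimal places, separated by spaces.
after link 1: o_1 = (0.5000, -0.8660, 1.0000)
after link 2: o_2 = (3.0981, 0.6340, 6.0000)
after link 3: o_3 = (2.4857, 0.2804, 5.2929)
after link 4: o_4 = (1.0868, 0.2892, 5.5000)

1.087 0.289 5.500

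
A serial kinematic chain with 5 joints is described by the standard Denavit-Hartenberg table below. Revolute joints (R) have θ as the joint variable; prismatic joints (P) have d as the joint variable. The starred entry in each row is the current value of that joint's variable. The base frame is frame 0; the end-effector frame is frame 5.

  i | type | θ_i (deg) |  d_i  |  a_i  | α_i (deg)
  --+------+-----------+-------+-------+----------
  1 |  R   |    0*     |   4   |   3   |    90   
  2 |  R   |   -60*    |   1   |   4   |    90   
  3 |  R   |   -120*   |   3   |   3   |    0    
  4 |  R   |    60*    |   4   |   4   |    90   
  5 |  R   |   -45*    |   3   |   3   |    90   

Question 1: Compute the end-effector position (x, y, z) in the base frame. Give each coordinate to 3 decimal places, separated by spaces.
after link 1: o_1 = (3.0000, 0.0000, 4.0000)
after link 2: o_2 = (5.0000, -1.0000, 0.5359)
after link 3: o_3 = (1.6519, 1.5981, 0.3349)
after link 4: o_4 = (-0.8122, 5.0622, -3.3971)
after link 5: o_5 = (0.2562, 8.3993, -1.0050)

0.256 8.399 -1.005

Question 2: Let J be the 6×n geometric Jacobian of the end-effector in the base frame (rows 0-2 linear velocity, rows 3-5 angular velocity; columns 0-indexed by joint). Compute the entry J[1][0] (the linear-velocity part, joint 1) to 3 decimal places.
axis z_0 = ẑ; lever o_n−o_0 = (0.2562,8.3993,-1.0050)
cross product → J_v[:, 0] = (-8.3993,0.2562,0.0000)
J_ω[:, 0] = z_0
entry J[1][0] = 0.2562

0.256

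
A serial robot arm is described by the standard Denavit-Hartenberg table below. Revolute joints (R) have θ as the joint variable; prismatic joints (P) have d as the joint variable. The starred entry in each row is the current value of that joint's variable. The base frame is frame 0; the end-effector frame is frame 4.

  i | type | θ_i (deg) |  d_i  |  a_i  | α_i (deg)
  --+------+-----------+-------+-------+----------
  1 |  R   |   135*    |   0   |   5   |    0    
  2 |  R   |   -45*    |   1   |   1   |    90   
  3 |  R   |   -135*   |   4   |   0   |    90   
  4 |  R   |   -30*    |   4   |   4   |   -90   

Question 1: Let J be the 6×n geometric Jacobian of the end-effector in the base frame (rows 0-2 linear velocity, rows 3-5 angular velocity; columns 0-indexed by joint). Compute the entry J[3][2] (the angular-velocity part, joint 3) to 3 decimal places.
axis z_2 = (1.0000,0.0000,0.0000); lever o_n−o_2 = (2.0000,-5.2779,0.3789)
cross product → J_v[:, 2] = (0.0000,-0.3789,-5.2779)
J_ω[:, 2] = z_2
entry J[3][2] = 1.0000

1.000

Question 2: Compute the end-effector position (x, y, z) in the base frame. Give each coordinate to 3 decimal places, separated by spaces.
after link 1: o_1 = (-3.5355, 3.5355, 0.0000)
after link 2: o_2 = (-3.5355, 4.5355, 1.0000)
after link 3: o_3 = (0.4645, 4.5355, 1.0000)
after link 4: o_4 = (-1.5355, -0.7424, 1.3789)

-1.536 -0.742 1.379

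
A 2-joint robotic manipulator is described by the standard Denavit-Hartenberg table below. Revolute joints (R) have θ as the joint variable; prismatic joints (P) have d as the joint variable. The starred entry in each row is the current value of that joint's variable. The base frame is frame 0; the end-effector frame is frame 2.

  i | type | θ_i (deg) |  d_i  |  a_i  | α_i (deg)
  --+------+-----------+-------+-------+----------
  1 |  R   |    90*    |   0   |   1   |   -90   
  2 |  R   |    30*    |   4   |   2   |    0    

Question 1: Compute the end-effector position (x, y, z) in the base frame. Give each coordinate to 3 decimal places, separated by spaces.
-4.000 2.732 -1.000

after link 1: o_1 = (0.0000, 1.0000, 0.0000)
after link 2: o_2 = (-4.0000, 2.7321, -1.0000)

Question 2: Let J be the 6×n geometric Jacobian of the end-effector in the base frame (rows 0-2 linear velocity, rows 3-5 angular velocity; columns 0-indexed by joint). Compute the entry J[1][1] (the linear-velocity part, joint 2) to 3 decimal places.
-1.000

axis z_1 = (-1.0000,0.0000,0.0000); lever o_n−o_1 = (-4.0000,1.7321,-1.0000)
cross product → J_v[:, 1] = (-0.0000,-1.0000,-1.7321)
J_ω[:, 1] = z_1
entry J[1][1] = -1.0000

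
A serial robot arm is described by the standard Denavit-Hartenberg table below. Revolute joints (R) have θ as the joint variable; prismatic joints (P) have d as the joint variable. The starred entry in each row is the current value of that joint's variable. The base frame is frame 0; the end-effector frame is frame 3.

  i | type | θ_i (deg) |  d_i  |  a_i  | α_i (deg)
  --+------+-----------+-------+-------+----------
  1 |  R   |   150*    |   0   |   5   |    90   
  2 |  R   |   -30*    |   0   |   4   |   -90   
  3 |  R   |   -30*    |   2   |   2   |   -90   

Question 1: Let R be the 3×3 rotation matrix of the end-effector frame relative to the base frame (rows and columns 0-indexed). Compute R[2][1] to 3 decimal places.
-0.866

End-effector y-axis (col 1 of R) = (0.4330,-0.2500,-0.8660)
R[2][1] = -0.8660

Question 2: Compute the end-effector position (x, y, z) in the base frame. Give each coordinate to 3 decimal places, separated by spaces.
after link 1: o_1 = (-4.3301, 2.5000, 0.0000)
after link 2: o_2 = (-7.3301, 4.2321, -2.0000)
after link 3: o_3 = (-8.9952, 6.3481, -1.1340)

-8.995 6.348 -1.134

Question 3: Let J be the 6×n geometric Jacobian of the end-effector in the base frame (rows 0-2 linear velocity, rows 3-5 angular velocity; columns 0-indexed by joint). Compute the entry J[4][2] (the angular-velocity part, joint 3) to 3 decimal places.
0.250

axis z_2 = (-0.4330,0.2500,0.8660); lever o_n−o_2 = (-1.6651,2.1160,0.8660)
cross product → J_v[:, 2] = (-1.6160,-1.0670,-0.5000)
J_ω[:, 2] = z_2
entry J[4][2] = 0.2500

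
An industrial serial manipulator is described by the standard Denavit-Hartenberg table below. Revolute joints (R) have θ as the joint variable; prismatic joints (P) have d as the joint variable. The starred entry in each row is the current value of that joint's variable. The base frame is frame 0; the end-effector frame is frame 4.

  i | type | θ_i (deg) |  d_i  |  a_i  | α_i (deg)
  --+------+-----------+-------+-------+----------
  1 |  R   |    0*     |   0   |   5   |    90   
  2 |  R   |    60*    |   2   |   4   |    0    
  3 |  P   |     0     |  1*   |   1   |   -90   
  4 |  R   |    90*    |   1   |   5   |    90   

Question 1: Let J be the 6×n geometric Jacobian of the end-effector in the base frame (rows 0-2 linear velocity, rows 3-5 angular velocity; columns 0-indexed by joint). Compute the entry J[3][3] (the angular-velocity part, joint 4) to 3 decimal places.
-0.866

axis z_3 = (-0.8660,-0.0000,0.5000); lever o_n−o_3 = (-0.8660,5.0000,0.5000)
cross product → J_v[:, 3] = (-2.5000,0.0000,-4.3301)
J_ω[:, 3] = z_3
entry J[3][3] = -0.8660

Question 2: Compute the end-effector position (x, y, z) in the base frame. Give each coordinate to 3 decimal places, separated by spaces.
after link 1: o_1 = (5.0000, 0.0000, 0.0000)
after link 2: o_2 = (7.0000, -2.0000, 3.4641)
after link 3: o_3 = (7.5000, -3.0000, 4.3301)
after link 4: o_4 = (6.6340, 2.0000, 4.8301)

6.634 2.000 4.830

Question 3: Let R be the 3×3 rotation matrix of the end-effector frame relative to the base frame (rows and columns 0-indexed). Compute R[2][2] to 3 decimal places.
0.866

End-effector z-axis (col 2 of R) = (0.5000,-0.0000,0.8660)
R[2][2] = 0.8660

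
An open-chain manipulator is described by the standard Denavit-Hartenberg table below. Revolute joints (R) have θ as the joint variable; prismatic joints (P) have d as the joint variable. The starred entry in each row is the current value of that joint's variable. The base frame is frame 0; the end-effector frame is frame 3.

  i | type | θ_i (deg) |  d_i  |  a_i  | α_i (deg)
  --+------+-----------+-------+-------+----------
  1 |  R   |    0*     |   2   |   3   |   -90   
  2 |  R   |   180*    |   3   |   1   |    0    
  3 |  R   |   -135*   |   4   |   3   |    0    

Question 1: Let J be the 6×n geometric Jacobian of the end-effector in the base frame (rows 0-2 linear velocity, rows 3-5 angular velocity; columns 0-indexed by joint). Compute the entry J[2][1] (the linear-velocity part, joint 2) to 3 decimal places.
axis z_1 = (0.0000,1.0000,0.0000); lever o_n−o_1 = (1.1213,7.0000,-2.1213)
cross product → J_v[:, 1] = (-2.1213,0.0000,-1.1213)
J_ω[:, 1] = z_1
entry J[2][1] = -1.1213

-1.121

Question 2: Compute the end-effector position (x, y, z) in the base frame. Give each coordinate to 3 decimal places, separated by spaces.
after link 1: o_1 = (3.0000, 0.0000, 2.0000)
after link 2: o_2 = (2.0000, 3.0000, 2.0000)
after link 3: o_3 = (4.1213, 7.0000, -0.1213)

4.121 7.000 -0.121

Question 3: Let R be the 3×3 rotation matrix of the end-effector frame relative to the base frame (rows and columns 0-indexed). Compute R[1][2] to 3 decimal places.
End-effector z-axis (col 2 of R) = (0.0000,1.0000,0.0000)
R[1][2] = 1.0000

1.000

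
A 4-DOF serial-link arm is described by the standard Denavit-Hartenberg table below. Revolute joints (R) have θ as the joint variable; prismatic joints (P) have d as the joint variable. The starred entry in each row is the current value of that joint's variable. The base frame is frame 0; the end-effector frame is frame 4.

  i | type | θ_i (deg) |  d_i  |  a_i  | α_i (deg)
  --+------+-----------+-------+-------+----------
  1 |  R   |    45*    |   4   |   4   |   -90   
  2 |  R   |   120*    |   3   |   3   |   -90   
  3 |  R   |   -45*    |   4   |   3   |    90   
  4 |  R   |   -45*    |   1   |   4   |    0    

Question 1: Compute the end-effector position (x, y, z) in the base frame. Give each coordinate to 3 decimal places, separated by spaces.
after link 1: o_1 = (2.8284, 2.8284, 4.0000)
after link 2: o_2 = (-0.3536, 3.8891, 1.4019)
after link 3: o_3 = (-5.0530, 2.1896, 1.5648)
after link 4: o_4 = (-5.6923, 5.3788, -0.9691)

-5.692 5.379 -0.969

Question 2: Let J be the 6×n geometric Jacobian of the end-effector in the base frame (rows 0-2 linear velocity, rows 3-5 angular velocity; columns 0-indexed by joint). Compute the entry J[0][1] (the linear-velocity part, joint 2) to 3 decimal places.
axis z_1 = (-0.7071,0.7071,0.0000); lever o_n−o_1 = (-8.5207,2.5503,-4.9691)
cross product → J_v[:, 1] = (-3.5137,-3.5137,4.2217)
J_ω[:, 1] = z_1
entry J[0][1] = -3.5137

-3.514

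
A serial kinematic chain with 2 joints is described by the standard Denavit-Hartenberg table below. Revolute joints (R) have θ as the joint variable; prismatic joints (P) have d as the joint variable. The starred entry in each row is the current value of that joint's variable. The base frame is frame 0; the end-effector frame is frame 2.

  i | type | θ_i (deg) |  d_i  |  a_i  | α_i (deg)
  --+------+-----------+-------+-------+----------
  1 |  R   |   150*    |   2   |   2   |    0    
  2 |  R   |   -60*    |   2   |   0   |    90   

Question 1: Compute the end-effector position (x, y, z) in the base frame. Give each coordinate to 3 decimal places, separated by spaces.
after link 1: o_1 = (-1.7321, 1.0000, 2.0000)
after link 2: o_2 = (-1.7321, 1.0000, 4.0000)

-1.732 1.000 4.000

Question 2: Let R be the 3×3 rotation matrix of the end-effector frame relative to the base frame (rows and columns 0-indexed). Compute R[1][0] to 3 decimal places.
1.000

End-effector x-axis (col 0 of R) = (-0.0000,1.0000,0.0000)
R[1][0] = 1.0000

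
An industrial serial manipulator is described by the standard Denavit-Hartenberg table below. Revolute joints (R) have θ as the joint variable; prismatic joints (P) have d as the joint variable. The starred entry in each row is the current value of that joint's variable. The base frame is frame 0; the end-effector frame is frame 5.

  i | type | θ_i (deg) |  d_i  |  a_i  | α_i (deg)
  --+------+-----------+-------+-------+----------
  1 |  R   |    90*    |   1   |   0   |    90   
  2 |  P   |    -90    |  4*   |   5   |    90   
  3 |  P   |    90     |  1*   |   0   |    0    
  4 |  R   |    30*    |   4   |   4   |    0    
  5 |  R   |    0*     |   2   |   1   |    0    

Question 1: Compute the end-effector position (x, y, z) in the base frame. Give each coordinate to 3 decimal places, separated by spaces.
8.330 -7.000 -1.500

after link 1: o_1 = (0.0000, 0.0000, 1.0000)
after link 2: o_2 = (4.0000, 0.0000, -4.0000)
after link 3: o_3 = (4.0000, -1.0000, -4.0000)
after link 4: o_4 = (7.4641, -5.0000, -2.0000)
after link 5: o_5 = (8.3301, -7.0000, -1.5000)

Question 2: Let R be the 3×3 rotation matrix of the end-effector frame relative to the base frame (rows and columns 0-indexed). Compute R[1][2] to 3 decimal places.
-1.000

End-effector z-axis (col 2 of R) = (0.0000,-1.0000,-0.0000)
R[1][2] = -1.0000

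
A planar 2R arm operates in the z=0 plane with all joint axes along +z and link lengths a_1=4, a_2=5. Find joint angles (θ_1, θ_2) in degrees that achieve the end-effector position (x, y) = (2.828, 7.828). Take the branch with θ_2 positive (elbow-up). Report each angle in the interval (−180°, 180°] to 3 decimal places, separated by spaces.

44.991 45.018

cos θ_2 = (69.2752−4²−5²)/(2·4·5) = 0.7069; θ_2 = 45.0184° (elbow-up)
β = atan2(7.8280,2.8280) = 70.1369°; ψ = atan2(3.5367,7.5344) = 25.1455°
θ_1 = β − ψ = 44.9913°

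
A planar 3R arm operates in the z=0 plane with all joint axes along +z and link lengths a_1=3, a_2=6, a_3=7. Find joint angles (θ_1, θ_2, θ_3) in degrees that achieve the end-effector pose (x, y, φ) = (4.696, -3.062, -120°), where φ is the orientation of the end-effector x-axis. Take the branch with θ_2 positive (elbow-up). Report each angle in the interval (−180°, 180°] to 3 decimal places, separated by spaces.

wrist centre = target − a_3·(cos φ, sin φ) = (8.1960, 3.0002)
cos θ_2 = (76.1755−3²−6²)/(2·3·6) = 0.8660; θ_2 = 30.0046° (elbow-up)
β = atan2(3.0002,8.1960) = 20.1053°; ψ = atan2(3.0004,8.1959) = 20.1070°
θ_1 = β − ψ = -0.0016°
θ_3 = φ − θ_1 − θ_2 = -150.0029° (wrapped to (-180°,180°])

-0.002 30.005 -150.003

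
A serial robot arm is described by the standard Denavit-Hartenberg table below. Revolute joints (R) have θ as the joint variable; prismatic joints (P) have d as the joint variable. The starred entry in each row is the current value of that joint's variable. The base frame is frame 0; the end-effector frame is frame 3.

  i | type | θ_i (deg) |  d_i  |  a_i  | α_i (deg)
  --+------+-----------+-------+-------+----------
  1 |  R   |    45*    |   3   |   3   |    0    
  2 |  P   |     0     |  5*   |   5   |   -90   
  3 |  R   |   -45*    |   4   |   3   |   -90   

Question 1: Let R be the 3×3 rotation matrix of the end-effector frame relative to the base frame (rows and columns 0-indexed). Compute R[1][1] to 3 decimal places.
-0.707

End-effector y-axis (col 1 of R) = (0.7071,-0.7071,-0.0000)
R[1][1] = -0.7071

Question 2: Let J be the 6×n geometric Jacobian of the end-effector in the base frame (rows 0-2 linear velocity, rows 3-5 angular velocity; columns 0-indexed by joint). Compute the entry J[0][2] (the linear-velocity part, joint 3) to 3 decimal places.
axis z_2 = (-0.7071,0.7071,0.0000); lever o_n−o_2 = (-1.3284,4.3284,2.1213)
cross product → J_v[:, 2] = (1.5000,1.5000,-2.1213)
J_ω[:, 2] = z_2
entry J[0][2] = 1.5000

1.500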